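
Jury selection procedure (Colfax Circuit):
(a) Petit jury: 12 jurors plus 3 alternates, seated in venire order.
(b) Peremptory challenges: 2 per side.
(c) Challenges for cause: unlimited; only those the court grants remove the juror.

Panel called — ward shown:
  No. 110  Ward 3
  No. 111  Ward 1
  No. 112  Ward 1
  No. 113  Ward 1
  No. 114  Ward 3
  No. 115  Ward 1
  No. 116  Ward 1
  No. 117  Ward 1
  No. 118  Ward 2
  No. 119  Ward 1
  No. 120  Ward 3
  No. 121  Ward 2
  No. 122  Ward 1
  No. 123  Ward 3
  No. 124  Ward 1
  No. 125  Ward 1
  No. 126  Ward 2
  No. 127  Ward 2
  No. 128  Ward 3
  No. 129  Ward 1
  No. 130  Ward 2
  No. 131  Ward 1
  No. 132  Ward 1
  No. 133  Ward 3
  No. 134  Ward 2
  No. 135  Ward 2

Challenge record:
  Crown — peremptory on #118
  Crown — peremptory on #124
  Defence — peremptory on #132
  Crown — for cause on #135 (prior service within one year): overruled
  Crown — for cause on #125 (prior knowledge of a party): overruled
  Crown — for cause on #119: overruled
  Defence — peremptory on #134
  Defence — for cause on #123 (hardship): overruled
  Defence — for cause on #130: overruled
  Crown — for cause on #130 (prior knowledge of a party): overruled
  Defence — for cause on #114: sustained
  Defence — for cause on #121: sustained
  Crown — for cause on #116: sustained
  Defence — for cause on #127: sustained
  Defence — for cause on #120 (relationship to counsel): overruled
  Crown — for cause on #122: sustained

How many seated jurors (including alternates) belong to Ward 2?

Removed: #114, #116, #118, #121, #122, #124, #127, #132, #134.
Seated (15 incl. alternates): #110, #111, #112, #113, #115, #117, #119, #120, #123, #125, #126, #128, #129, #130, #131.
Of those, in Ward 2: #126, #130 → 2.

2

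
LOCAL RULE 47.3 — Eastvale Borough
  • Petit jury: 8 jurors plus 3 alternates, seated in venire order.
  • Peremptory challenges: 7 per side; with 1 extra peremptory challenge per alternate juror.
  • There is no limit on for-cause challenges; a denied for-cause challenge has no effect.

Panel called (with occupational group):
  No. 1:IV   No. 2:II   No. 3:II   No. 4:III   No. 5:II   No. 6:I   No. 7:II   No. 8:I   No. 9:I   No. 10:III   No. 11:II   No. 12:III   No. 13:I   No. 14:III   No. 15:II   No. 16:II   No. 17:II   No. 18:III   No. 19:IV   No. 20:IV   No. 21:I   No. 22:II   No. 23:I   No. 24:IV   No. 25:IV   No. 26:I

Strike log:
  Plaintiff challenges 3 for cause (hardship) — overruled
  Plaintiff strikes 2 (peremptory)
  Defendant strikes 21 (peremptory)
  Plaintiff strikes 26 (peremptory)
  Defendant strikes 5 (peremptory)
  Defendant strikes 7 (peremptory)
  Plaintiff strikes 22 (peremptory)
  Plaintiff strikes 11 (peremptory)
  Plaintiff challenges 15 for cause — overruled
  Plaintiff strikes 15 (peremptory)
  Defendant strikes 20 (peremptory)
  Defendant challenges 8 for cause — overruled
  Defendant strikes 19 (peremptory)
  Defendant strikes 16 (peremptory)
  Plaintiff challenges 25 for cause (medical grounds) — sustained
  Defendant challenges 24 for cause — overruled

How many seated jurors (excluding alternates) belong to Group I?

Removed: #2, #5, #7, #11, #15, #16, #19, #20, #21, #22, #25, #26.
Seated jurors 1–8: #1, #3, #4, #6, #8, #9, #10, #12 (alternates #13, #14, #17 not counted).
Of those, in Group I: #6, #8, #9 → 3.

3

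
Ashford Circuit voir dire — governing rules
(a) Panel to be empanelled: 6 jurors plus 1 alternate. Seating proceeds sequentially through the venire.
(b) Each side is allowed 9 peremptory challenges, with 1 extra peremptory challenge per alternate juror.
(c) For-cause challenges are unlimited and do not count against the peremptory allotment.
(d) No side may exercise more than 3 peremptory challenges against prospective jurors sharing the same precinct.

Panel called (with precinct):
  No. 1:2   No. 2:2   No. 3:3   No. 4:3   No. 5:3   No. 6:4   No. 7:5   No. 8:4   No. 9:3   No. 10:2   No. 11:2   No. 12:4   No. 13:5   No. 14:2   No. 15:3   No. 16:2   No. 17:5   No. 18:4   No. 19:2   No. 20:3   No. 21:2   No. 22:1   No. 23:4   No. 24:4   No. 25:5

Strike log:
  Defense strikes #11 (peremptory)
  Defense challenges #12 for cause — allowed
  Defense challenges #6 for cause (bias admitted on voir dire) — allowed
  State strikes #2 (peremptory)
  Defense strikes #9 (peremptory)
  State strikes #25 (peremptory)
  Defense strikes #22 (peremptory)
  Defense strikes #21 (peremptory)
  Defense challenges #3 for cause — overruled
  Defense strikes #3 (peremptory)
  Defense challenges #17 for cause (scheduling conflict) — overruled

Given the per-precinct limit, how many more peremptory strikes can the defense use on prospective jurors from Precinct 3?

1

Defense peremptories so far: #11, #9, #22, #21, #3 — 5 of 10 used, 5 left overall.
Against Precinct 3: #9, #3 — 2 used; per-precinct cap 3 leaves 1.
Binding limit: min(5, 1) = 1.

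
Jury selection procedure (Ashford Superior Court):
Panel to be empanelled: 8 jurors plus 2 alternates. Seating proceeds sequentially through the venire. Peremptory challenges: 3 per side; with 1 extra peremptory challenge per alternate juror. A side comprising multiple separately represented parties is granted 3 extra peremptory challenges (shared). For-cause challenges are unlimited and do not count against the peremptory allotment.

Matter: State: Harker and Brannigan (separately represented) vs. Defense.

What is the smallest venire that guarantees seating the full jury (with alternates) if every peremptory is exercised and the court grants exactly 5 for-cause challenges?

28

Seats to fill: 8 + 2 alternates = 10.
Peremptories — State: 3 + 1×2 + 3 = 8; Defense: 3 + 1×2 = 5; total 13.
For-cause removals: 5.
Minimum venire: 10 + 13 + 5 = 28.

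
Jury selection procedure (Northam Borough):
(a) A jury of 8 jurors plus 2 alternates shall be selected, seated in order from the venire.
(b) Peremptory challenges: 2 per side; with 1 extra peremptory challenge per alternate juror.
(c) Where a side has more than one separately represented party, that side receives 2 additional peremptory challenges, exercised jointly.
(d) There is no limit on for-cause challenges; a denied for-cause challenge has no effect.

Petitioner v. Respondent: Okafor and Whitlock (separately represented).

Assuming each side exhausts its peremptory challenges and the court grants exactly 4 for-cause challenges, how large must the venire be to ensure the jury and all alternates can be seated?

24

Seats to fill: 8 + 2 alternates = 10.
Peremptories — Petitioner: 2 + 1×2 = 4; Respondent: 2 + 1×2 + 2 = 6; total 10.
For-cause removals: 4.
Minimum venire: 10 + 10 + 4 = 24.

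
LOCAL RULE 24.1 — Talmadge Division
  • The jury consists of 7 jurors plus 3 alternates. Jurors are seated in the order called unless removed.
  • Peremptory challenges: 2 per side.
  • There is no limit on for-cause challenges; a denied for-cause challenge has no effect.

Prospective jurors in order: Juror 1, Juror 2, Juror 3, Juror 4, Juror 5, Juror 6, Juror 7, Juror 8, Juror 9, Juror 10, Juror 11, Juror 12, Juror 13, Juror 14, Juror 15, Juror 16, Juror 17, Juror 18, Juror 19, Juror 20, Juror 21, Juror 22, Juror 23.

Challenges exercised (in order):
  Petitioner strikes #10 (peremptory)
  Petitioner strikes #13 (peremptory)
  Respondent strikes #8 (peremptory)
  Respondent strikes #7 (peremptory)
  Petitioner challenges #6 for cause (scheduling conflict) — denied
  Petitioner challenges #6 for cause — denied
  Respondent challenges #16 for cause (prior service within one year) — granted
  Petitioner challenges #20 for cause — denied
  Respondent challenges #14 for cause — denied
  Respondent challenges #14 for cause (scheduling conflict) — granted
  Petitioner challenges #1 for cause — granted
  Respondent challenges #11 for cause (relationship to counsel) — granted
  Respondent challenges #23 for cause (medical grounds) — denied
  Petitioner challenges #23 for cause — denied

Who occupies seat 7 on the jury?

12

Removed: #1, #7, #8, #10, #11, #13, #14, #16. (#6, #20, #23 stay — for-cause denied.)
Seating in order: seats 1–7 → #2, #3, #4, #5, #6, #9, #12; alternates → #15, #17, #18.
So seat 7 is #12.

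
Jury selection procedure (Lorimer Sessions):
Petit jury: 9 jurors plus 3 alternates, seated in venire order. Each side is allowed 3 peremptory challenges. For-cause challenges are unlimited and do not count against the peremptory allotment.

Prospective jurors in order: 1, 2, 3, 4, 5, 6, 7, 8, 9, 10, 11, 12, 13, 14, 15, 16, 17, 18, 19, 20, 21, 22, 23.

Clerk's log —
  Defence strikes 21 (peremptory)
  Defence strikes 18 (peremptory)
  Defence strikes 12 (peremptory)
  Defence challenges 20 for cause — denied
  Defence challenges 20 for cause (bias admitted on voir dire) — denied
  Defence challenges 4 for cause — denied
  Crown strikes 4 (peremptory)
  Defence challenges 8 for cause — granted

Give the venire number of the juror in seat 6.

Removed: #4, #8, #12, #18, #21. (#20 stays — for-cause denied.)
Filling seats in venire order through position 6: #1, #2, #3, #5, #6, #7.
So seat 6 is #7.

7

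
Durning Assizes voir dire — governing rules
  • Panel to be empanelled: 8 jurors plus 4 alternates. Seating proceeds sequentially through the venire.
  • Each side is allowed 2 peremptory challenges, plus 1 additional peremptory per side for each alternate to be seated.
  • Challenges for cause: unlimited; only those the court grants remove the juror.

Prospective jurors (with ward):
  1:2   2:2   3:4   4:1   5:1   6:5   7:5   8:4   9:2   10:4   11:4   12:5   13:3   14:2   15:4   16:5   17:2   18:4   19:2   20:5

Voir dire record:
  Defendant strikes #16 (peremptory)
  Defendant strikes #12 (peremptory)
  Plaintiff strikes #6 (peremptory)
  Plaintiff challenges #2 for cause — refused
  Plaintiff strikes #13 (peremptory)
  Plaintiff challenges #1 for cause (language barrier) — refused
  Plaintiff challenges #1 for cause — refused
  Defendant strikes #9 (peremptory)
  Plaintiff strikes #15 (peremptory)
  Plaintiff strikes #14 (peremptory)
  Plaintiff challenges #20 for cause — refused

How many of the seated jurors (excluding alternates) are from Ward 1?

Removed: #6, #9, #12, #13, #14, #15, #16.
Seated jurors 1–8: #1, #2, #3, #4, #5, #7, #8, #10 (alternates #11, #17, #18, #19 not counted).
Of those, in Ward 1: #4, #5 → 2.

2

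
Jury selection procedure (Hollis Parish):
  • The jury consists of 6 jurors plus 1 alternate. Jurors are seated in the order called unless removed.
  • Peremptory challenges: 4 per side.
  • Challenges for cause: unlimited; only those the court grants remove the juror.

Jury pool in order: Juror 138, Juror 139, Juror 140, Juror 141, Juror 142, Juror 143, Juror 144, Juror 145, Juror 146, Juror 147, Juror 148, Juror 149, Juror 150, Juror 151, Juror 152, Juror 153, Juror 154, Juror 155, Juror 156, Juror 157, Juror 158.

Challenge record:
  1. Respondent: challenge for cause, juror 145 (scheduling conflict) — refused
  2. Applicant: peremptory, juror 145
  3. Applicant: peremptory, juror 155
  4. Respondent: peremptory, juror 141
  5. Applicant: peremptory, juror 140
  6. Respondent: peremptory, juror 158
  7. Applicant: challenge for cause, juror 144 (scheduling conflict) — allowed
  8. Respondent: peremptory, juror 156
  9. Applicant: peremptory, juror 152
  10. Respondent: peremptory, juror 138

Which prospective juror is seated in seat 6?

148

Removed: #138, #140, #141, #144, #145, #152, #155, #156, #158.
Seating in order: seats 1–6 → #139, #142, #143, #146, #147, #148; alternates → #149.
So seat 6 is #148.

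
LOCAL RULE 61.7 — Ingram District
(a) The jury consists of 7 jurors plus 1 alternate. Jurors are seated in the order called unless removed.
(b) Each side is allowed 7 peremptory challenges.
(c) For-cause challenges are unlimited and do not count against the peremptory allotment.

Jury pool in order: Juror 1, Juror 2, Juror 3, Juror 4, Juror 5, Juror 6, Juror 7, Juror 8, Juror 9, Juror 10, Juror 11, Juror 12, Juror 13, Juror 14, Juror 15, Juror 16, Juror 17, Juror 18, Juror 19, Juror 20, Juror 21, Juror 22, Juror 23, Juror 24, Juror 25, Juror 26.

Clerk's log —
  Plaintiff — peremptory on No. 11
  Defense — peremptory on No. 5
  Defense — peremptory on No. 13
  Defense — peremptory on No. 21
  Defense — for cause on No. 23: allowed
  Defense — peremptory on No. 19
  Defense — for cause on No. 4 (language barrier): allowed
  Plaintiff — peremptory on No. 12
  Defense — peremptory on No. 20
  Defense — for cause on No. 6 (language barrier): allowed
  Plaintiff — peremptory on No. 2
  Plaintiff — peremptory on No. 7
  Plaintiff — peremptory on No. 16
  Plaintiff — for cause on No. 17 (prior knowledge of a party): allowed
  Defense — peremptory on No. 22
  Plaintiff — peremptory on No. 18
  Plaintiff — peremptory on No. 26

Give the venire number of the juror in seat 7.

Removed: #2, #4, #5, #6, #7, #11, #12, #13, #16, #17, #18, #19, #20, #21, #22, #23, #26.
Seating in order: seats 1–7 → #1, #3, #8, #9, #10, #14, #15; alternates → #24.
So seat 7 is #15.

15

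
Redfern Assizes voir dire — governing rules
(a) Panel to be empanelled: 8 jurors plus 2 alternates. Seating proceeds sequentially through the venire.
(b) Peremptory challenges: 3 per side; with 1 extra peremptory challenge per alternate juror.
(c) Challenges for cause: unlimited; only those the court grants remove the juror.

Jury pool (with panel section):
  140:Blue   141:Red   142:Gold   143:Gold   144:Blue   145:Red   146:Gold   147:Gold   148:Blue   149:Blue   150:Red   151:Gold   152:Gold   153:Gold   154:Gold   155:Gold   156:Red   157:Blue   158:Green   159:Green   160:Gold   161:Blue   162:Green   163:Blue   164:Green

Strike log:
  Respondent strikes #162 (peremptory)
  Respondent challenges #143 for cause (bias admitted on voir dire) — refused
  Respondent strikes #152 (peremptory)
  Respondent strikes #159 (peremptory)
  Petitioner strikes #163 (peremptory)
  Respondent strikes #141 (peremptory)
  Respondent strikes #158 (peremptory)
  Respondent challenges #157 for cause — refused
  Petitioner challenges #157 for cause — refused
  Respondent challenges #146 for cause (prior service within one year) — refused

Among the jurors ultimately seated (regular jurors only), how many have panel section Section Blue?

3

Removed: #141, #152, #158, #159, #162, #163.
Seated jurors 1–8: #140, #142, #143, #144, #145, #146, #147, #148 (alternates #149, #150 not counted).
Of those, in Section Blue: #140, #144, #148 → 3.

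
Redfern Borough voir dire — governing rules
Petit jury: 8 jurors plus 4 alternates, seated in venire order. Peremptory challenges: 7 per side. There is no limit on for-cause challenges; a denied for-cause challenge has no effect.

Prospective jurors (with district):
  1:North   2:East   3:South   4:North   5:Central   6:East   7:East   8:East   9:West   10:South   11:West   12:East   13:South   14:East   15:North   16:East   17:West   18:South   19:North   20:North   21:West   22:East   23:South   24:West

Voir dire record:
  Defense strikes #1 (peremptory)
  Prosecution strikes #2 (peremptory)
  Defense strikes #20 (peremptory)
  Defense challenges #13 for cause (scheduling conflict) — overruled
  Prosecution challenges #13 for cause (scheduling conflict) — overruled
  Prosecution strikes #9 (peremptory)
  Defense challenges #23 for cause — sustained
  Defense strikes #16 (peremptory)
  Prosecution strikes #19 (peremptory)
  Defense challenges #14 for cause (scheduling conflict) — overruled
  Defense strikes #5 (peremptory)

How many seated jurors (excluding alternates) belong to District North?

Removed: #1, #2, #5, #9, #16, #19, #20, #23.
Seated jurors 1–8: #3, #4, #6, #7, #8, #10, #11, #12 (alternates #13, #14, #15, #17 not counted).
Of those, in District North: #4 → 1.

1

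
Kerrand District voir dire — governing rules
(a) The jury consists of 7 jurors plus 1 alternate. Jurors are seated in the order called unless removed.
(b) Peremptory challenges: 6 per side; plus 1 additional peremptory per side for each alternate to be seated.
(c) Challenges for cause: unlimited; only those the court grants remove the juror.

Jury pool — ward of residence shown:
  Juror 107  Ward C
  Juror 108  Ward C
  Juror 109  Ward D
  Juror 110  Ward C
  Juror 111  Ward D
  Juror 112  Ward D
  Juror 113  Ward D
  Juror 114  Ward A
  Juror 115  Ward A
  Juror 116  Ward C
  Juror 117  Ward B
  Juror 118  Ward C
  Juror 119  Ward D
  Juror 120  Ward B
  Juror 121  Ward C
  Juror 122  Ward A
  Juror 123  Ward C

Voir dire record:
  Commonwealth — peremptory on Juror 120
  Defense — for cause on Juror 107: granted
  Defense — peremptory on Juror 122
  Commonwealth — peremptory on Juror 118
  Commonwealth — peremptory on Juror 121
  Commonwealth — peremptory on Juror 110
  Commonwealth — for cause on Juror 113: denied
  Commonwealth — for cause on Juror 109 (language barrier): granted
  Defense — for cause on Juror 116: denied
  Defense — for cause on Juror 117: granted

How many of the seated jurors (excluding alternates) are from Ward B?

0

Removed: #107, #109, #110, #117, #118, #120, #121, #122.
Seated jurors 1–7: #108, #111, #112, #113, #114, #115, #116 (alternates #119 not counted).
None of those are in Ward B → 0.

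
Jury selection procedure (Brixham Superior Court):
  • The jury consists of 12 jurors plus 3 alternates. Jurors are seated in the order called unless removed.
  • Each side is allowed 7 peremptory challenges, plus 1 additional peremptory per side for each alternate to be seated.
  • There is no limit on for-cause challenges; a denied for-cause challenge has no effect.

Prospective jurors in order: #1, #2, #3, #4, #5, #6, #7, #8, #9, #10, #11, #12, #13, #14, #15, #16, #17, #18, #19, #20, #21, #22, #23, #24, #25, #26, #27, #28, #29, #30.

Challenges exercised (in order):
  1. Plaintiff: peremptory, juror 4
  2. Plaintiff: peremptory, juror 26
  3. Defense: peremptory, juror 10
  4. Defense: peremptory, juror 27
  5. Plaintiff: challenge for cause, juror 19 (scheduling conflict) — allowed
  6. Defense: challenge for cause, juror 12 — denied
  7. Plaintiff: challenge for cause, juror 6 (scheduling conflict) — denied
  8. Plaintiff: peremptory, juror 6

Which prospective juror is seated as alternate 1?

Removed: #4, #6, #10, #19, #26, #27. (#12 stays — for-cause denied.)
Filling seats in venire order through position 13: #1, #2, #3, #5, #7, #8, #9, #11, #12, #13, #14, #15, #16.
So alternate 1 is #16.

16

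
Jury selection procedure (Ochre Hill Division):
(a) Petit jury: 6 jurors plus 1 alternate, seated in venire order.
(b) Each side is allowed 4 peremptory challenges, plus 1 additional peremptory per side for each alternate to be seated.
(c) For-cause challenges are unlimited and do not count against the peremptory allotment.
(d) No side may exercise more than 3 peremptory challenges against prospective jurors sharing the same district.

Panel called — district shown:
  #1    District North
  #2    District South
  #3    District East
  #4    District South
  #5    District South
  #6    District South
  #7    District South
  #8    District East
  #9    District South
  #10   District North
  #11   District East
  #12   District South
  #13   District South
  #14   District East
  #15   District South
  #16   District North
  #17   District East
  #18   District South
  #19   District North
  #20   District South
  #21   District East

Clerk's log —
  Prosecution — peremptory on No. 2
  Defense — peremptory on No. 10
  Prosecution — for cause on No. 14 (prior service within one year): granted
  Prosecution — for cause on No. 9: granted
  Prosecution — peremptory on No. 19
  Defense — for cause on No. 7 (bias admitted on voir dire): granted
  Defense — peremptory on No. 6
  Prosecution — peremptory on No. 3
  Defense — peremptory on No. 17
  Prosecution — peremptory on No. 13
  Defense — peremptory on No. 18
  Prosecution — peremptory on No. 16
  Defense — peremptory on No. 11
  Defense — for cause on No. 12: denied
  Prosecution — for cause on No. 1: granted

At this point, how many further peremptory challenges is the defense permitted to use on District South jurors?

Defense peremptories so far: #10, #6, #17, #18, #11 — 5 of 5 used, 0 left overall.
Against District South: #6, #18 — 2 used; per-district cap 3 leaves 1.
Binding limit: min(0, 1) = 0.

0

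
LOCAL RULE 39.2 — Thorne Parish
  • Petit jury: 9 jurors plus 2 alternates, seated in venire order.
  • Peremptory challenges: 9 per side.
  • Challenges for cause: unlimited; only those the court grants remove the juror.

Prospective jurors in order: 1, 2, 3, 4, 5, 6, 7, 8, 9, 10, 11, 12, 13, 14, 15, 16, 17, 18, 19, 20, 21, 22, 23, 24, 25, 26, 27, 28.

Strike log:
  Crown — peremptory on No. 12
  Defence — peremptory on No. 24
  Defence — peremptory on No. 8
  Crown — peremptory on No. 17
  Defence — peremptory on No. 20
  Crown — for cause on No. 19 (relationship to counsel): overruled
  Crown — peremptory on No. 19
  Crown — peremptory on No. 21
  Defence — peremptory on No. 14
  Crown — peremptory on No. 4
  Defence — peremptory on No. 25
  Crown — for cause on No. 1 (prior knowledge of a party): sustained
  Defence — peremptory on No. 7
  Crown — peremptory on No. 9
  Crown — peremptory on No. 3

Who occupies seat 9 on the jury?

18

Removed: #1, #3, #4, #7, #8, #9, #12, #14, #17, #19, #20, #21, #24, #25.
Seating in order: seats 1–9 → #2, #5, #6, #10, #11, #13, #15, #16, #18; alternates → #22, #23.
So seat 9 is #18.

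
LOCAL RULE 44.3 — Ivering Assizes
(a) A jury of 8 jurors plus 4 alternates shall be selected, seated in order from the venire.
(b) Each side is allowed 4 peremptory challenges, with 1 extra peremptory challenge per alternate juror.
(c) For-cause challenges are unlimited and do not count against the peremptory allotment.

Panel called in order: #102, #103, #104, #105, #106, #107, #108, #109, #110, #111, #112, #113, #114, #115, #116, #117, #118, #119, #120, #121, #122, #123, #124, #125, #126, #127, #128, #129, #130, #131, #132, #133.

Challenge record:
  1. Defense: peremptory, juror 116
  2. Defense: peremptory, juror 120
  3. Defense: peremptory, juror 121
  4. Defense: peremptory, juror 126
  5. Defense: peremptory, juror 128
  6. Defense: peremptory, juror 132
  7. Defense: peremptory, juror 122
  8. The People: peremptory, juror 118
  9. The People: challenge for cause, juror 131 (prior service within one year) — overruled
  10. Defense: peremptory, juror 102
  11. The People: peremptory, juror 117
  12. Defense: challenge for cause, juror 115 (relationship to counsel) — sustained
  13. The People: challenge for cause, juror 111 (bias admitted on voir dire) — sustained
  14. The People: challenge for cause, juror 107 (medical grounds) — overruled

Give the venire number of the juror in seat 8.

Removed: #102, #111, #115, #116, #117, #118, #120, #121, #122, #126, #128, #132. (#107, #131 stay — for-cause denied.)
Seating in order: seats 1–8 → #103, #104, #105, #106, #107, #108, #109, #110; alternates → #112, #113, #114, #119.
So seat 8 is #110.

110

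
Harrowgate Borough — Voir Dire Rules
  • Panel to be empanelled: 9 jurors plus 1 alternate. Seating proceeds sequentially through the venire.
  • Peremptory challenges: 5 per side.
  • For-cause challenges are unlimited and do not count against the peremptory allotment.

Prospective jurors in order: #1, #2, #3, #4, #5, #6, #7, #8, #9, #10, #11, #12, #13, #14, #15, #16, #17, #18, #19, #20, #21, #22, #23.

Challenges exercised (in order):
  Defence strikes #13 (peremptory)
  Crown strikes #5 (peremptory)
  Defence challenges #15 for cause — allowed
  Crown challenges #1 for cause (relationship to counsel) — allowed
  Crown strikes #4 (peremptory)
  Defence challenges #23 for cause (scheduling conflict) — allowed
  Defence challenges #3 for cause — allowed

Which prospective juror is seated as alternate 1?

Removed: #1, #3, #4, #5, #13, #15, #23.
Seating in order: seats 1–9 → #2, #6, #7, #8, #9, #10, #11, #12, #14; alternates → #16.
So alternate 1 is #16.

16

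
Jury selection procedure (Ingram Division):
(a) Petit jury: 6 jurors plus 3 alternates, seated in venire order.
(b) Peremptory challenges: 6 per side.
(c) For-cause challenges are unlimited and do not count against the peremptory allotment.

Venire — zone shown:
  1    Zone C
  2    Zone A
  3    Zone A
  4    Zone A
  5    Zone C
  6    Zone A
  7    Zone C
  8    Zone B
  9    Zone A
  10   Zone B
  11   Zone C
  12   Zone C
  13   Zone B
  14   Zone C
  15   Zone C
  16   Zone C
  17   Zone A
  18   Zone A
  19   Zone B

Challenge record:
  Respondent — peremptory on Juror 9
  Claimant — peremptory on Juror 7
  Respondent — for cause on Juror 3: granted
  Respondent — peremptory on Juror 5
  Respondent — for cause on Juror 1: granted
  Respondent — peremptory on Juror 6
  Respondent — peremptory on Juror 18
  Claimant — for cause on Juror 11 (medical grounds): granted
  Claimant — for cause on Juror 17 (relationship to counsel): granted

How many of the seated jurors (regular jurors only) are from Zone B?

3

Removed: #1, #3, #5, #6, #7, #9, #11, #17, #18.
Seated jurors 1–6: #2, #4, #8, #10, #12, #13 (alternates #14, #15, #16 not counted).
Of those, in Zone B: #8, #10, #13 → 3.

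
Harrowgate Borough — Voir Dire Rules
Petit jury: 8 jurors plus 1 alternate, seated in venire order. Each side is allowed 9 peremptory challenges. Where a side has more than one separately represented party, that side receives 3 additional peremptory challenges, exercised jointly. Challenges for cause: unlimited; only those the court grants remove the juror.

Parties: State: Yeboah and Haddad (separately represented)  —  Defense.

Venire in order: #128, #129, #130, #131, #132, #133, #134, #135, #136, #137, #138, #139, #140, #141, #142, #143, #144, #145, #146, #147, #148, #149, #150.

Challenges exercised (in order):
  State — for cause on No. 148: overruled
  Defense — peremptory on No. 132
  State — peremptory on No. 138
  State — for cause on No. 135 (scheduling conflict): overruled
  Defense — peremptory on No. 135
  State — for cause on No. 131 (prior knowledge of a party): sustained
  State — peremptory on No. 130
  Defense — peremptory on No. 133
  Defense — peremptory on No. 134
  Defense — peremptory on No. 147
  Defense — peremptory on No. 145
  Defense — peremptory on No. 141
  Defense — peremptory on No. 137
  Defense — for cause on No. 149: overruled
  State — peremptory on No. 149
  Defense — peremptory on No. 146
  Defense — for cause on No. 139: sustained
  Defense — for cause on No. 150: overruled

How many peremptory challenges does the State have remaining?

State allotment: 9 base + 3 multi-party = 12.
State peremptories used: #138, #130, #149 — 3 (for-cause on #148, #135, #131 don't count).
Remaining: 12 − 3 = 9.

9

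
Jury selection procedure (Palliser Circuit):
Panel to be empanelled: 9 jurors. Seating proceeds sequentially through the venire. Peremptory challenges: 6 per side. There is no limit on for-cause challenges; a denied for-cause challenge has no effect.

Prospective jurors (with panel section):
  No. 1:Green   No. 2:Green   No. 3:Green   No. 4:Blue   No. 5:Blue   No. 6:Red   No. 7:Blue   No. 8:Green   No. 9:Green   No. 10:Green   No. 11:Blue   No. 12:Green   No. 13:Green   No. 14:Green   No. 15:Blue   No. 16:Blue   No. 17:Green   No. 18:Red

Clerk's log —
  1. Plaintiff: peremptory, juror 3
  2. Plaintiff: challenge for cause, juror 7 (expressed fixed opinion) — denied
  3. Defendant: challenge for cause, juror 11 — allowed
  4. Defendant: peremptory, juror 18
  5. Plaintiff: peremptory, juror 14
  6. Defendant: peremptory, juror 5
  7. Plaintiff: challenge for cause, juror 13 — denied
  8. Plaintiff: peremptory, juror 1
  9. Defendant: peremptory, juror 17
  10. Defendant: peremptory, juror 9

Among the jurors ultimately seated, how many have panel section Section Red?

Removed: #1, #3, #5, #9, #11, #14, #17, #18.
Seated jurors 1–9: #2, #4, #6, #7, #8, #10, #12, #13, #15.
Of those, in Section Red: #6 → 1.

1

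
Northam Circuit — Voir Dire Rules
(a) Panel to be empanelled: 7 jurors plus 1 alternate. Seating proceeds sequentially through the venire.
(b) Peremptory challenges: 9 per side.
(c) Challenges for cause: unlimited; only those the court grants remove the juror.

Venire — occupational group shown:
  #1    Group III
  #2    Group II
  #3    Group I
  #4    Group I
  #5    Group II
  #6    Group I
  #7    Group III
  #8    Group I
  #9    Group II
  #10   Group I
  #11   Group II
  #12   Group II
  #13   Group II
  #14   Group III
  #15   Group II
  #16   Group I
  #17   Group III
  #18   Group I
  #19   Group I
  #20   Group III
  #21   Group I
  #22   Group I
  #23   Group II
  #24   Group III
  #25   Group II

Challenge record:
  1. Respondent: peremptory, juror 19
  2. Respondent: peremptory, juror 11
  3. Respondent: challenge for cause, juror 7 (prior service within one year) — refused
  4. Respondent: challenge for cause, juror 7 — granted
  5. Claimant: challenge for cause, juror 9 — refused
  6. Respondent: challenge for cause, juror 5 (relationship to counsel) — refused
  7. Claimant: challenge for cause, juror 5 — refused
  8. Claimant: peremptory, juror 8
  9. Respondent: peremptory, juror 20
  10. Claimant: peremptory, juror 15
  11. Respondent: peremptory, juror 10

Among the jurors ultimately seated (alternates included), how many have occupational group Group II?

Removed: #7, #8, #10, #11, #15, #19, #20.
Seated (8 incl. alternates): #1, #2, #3, #4, #5, #6, #9, #12.
Of those, in Group II: #2, #5, #9, #12 → 4.

4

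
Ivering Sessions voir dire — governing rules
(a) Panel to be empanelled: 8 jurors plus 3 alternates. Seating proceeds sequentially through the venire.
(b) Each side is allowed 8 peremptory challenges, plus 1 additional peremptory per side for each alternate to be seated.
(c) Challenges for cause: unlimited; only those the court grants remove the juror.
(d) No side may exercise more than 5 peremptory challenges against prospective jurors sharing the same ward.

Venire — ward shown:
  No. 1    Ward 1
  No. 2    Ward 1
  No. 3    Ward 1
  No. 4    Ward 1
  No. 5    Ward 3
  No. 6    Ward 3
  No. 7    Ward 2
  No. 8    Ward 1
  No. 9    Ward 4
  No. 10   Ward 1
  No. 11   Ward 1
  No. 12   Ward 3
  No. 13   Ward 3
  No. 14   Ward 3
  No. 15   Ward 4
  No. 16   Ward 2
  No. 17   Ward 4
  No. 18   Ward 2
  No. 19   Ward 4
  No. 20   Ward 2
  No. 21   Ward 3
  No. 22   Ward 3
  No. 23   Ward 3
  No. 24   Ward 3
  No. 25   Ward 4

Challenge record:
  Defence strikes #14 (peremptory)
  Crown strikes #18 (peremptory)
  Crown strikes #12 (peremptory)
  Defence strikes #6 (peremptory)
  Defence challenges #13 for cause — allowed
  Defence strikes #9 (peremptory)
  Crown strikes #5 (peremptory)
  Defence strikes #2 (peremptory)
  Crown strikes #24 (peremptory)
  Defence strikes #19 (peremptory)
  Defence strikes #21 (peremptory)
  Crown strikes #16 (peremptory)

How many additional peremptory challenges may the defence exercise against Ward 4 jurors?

Defence peremptories so far: #14, #6, #9, #2, #19, #21 — 6 of 11 used, 5 left overall.
Against Ward 4: #9, #19 — 2 used; per-ward cap 5 leaves 3.
Binding limit: min(5, 3) = 3.

3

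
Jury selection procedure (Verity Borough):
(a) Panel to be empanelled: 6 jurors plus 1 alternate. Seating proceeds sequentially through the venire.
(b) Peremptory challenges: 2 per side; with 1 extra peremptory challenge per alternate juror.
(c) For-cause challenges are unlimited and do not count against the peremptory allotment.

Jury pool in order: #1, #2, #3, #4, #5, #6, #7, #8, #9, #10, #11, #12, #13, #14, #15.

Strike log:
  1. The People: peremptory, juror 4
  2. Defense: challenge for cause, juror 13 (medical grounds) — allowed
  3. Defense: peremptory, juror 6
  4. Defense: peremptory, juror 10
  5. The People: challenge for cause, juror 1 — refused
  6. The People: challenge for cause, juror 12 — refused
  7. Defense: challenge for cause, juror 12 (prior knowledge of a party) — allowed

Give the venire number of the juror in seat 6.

8

Removed: #4, #6, #10, #12, #13. (#1 stays — for-cause denied.)
Filling seats in venire order through position 6: #1, #2, #3, #5, #7, #8.
So seat 6 is #8.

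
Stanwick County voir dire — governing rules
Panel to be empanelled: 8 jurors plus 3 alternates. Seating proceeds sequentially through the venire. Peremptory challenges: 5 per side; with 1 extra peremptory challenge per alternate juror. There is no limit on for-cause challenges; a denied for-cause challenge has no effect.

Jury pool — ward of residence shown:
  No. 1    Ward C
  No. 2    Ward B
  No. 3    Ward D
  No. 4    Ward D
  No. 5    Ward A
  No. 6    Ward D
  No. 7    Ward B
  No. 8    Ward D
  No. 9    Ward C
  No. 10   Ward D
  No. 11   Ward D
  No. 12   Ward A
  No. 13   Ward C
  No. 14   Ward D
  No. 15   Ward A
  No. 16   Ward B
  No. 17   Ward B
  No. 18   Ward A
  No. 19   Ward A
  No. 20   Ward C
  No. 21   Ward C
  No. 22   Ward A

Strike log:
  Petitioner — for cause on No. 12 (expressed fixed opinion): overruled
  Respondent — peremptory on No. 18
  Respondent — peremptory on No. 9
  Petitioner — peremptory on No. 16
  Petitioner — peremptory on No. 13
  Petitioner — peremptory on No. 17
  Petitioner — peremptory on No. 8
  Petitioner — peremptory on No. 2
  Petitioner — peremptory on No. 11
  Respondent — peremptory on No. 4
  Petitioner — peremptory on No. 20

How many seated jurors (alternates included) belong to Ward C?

Removed: #2, #4, #8, #9, #11, #13, #16, #17, #18, #20.
Seated (11 incl. alternates): #1, #3, #5, #6, #7, #10, #12, #14, #15, #19, #21.
Of those, in Ward C: #1, #21 → 2.

2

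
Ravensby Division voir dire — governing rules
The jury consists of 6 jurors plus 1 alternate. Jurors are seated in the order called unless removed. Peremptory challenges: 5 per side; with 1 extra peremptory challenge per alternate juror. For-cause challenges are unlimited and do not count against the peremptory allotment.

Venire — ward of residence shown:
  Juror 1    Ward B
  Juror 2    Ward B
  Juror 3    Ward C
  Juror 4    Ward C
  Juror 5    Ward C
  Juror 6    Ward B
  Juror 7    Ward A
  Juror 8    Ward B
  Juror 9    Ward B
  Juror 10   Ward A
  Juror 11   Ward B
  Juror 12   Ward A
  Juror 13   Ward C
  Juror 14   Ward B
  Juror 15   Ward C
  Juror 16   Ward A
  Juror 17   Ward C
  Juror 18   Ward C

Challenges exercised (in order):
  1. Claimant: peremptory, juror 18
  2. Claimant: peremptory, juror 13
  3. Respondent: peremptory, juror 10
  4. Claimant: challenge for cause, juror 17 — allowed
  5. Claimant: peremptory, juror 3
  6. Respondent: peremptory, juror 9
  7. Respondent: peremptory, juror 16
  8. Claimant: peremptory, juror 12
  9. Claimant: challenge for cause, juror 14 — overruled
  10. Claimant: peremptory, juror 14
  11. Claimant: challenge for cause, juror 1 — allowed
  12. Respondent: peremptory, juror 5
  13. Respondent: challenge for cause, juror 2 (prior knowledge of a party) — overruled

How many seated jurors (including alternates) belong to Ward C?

2

Removed: #1, #3, #5, #9, #10, #12, #13, #14, #16, #17, #18.
Seated (7 incl. alternates): #2, #4, #6, #7, #8, #11, #15.
Of those, in Ward C: #4, #15 → 2.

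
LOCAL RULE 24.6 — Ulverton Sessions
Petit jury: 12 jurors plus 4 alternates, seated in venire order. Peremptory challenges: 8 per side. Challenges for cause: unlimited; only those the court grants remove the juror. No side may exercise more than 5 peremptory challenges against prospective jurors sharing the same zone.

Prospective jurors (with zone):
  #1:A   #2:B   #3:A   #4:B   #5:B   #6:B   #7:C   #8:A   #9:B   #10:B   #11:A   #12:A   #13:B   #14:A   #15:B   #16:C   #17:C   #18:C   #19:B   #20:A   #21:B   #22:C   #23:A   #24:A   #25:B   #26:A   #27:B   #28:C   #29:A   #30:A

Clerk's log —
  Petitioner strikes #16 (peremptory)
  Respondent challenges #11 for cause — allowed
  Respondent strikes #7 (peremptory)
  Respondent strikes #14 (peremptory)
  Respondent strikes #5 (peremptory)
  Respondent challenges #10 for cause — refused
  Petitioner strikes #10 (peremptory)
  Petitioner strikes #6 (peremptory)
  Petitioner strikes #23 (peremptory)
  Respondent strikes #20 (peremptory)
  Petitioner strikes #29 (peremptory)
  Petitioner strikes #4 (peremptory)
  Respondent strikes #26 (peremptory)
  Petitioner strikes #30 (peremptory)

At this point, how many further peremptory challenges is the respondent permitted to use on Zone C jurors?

Respondent peremptories so far: #7, #14, #5, #20, #26 — 5 of 8 used, 3 left overall.
Against Zone C: #7 — 1 used; per-zone cap 5 leaves 4.
Binding limit: min(3, 4) = 3.

3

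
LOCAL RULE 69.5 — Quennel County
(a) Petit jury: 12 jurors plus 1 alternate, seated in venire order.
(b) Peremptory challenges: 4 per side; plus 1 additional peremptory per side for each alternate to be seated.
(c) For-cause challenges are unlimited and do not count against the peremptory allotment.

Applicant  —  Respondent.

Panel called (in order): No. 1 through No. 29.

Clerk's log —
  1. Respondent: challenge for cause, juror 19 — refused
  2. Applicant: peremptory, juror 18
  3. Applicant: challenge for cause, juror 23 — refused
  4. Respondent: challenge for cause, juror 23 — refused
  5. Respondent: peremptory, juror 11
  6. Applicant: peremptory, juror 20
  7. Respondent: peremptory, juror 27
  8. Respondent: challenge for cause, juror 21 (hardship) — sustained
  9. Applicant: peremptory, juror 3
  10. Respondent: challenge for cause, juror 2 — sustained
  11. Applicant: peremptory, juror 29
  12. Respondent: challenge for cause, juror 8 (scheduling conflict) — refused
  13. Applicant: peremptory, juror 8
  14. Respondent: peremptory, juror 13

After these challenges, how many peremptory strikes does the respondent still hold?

2

Respondent allotment: 4 base + 1 × 1 alternate = 5.
Respondent peremptories used: #11, #27, #13 — 3 (for-cause on #19, #23, #21, #2, #8 don't count).
Remaining: 5 − 3 = 2.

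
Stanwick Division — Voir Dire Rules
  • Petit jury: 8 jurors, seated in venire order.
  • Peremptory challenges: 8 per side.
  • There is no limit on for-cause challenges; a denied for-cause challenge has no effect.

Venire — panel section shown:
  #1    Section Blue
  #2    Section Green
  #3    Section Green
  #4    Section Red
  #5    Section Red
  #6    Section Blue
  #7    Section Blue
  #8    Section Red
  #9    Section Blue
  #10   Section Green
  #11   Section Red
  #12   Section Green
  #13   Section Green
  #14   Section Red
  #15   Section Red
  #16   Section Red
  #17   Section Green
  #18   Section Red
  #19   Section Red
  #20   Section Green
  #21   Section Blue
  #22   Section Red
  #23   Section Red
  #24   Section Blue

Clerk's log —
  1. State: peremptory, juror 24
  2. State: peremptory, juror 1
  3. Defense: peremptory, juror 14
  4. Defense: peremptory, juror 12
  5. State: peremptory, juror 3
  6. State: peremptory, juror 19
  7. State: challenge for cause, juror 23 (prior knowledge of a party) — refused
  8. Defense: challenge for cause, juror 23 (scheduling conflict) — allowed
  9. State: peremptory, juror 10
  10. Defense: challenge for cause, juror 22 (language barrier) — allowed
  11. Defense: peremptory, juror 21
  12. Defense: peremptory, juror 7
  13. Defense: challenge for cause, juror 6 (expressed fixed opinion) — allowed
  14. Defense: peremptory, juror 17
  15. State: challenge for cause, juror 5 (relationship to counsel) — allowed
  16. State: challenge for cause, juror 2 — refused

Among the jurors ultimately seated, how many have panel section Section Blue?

Removed: #1, #3, #5, #6, #7, #10, #12, #14, #17, #19, #21, #22, #23, #24.
Seated jurors 1–8: #2, #4, #8, #9, #11, #13, #15, #16.
Of those, in Section Blue: #9 → 1.

1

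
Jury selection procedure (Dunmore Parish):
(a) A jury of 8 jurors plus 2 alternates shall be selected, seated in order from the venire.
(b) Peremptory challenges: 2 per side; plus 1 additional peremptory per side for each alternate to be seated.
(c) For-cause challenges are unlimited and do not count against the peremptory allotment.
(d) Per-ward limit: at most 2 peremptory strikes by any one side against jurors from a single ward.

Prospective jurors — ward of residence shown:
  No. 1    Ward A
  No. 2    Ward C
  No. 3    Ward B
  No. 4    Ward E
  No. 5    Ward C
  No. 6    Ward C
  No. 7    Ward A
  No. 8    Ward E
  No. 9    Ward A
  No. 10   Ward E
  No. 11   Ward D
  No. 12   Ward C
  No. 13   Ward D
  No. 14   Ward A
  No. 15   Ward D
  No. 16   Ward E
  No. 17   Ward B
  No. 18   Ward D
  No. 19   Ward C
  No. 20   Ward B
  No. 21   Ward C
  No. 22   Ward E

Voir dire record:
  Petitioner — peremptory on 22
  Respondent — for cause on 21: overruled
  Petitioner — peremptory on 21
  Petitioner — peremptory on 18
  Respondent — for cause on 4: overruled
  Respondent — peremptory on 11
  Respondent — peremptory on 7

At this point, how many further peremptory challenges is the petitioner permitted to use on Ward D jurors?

1

Petitioner peremptories so far: #22, #21, #18 — 3 of 4 used, 1 left overall.
Against Ward D: #18 — 1 used; per-ward cap 2 leaves 1.
Binding limit: min(1, 1) = 1.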